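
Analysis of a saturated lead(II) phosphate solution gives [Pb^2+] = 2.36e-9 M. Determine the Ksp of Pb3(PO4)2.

Ksp = 3.25e-44

Pb3(PO4)2(s) ⇌ 3 Pb^2+(aq) + 2 PO4^3-(aq)
Stoichiometry gives [PO4^3-] = (2/3)[Pb^2+] = 1.573 × 10^-9 M.
Ksp = [Pb^2+]^3[PO4^3-]^2
Ksp = (2.36 x 10^-9)^3 × (1.573 × 10^-9)^2 = 3.25 x 10^-44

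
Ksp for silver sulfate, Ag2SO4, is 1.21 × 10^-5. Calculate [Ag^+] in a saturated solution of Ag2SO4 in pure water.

2.89e-2 M

Ag2SO4(s) ⇌ 2 Ag^+(aq) + SO4^2-(aq)
Ksp = [Ag^+]^2[SO4^2-]
With molar solubility s: [Ag^+] = 2s, [SO4^2-] = s.
Substituting: Ksp = (2s)^2s = 4s^3
s^3 = 1.21 × 10^-5 / 4, so s = 1.446 × 10^-2 M
[Ag^+] = 2s = 2.89 x 10^-2 M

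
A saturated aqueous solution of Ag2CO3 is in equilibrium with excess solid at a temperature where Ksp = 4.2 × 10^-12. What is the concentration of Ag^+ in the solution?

Ag2CO3(s) <=> 2 Ag^+ + CO3^2-
Ksp = [Ag^+]^2[CO3^2-]
Let s = molar solubility. Then [Ag^+] = 2s and [CO3^2-] = s.
Substituting: Ksp = (2s)^2s = 4s^3
Solving, s = (4.2 × 10^-12/4)^(1/3) = 1.02 x 10^-4 M
[Ag^+] = 2s = 2.0 × 10^-4 M

[Ag^+] ≈ 2.0 x 10^-4 M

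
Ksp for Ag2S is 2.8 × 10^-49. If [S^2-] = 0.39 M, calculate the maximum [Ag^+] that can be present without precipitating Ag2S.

Ag2S(s) <=> 2 Ag^+ + S^2-
Ksp = [Ag^+]^2[S^2-]
Precipitation begins when Q = Ksp. With [S^2-] = 0.39 M:
2.8 × 10^-49 = (0.39) × [Ag^+]^2
[Ag^+] = (2.8 × 10^-49 / 3.9 × 10^-1)^(1/2) = 8.5 x 10^-25 M

[Ag^+] ≈ 8.5 × 10^-25 M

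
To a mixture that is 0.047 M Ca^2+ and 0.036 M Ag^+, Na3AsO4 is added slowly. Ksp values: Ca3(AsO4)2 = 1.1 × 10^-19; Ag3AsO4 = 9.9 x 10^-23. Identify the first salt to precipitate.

Each salt begins to precipitate when Q = Ksp, i.e. when [AsO4^3-] reaches its threshold.
For Ca3(AsO4)2: 1.1 × 10^-19 = (0.047)^3 × [AsO4^3-]^2  ⇒  [AsO4^3-] = 3.3 x 10^-8 M.
For Ag3AsO4: 9.9 x 10^-23 = (0.036)^3 × [AsO4^3-]  ⇒  [AsO4^3-] = 2.1 x 10^-18 M.
The salt with the lower threshold [AsO4^3-] precipitates first: Ag3AsO4.

Ag3AsO4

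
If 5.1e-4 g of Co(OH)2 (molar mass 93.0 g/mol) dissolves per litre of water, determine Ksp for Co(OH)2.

6.6 × 10^-16

Molar solubility s = (5.1 × 10^-4 g/L) / (93.0 g/mol) = 5.48 × 10^-6 M.
Co(OH)2(s) <=> Co^2+ + 2 OH^-
For each mole of Co(OH)2 that dissolves: [Co^2+] = s, [OH^-] = 2s.
Ksp = [Co^2+][OH^-]^2
So Ksp = s × (2s)^2 = 4s^3
With s = 5.48 × 10^-6: Ksp = 6.6 × 10^-16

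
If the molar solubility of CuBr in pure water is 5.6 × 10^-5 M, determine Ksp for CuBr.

CuBr(s) ⇌ Cu^+ + Br^-
Let s = molar solubility. Then [Cu^+] = s and [Br^-] = s.
Ksp = [Cu^+][Br^-]
Ksp = s^2
Ksp = (5.6 × 10^-5)^2 = 3.1 x 10^-9

Ksp = 3.1 × 10^-9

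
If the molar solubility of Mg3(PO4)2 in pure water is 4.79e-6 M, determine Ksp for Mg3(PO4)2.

Mg3(PO4)2(s) <=> 3 Mg^2+ + 2 PO4^3-
For each mole of Mg3(PO4)2 that dissolves: [Mg^2+] = 3s, [PO4^3-] = 2s.
Ksp = [Mg^2+]^3[PO4^3-]^2
Ksp = (3s)^3(2s)^2 = 108s^5
Ksp = 108 × (4.79 × 10^-6)^5 = 2.72 × 10^-25

2.72 x 10^-25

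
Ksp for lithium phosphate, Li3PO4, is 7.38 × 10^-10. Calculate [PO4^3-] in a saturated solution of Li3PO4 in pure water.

[PO4^3-] = 2.29e-3 M

Li3PO4(s) ⇌ 3 Li^+(aq) + PO4^3-(aq)
Ksp = [Li^+]^3[PO4^3-]
For each mole of Li3PO4 that dissolves: [Li^+] = 3s, [PO4^3-] = s.
Substituting: Ksp = (3s)^3s = 27s^4
s = (7.38 × 10^-10 / 27)^(1/4) = 2.287 × 10^-3 M
[PO4^3-] = s = 2.29 × 10^-3 M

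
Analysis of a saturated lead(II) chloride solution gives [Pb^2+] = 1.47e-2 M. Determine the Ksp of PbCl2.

1.27 × 10^-5

PbCl2(s) <=> Pb^2+ + 2 Cl^-
Stoichiometry gives [Cl^-] = (2/1)[Pb^2+] = 2.940 × 10^-2 M.
Ksp = [Pb^2+][Cl^-]^2
Ksp = 1.47 x 10^-2 × (2.940 x 10^-2)^2 = 1.27 × 10^-5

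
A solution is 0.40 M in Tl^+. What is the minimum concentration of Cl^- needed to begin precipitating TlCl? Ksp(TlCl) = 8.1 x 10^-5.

[Cl^-] = 2.0 × 10^-4 M

TlCl(s) <=> Tl^+ + Cl^-
Ksp = [Tl^+][Cl^-]
Precipitation begins when Q = Ksp. With [Tl^+] = 0.40 M:
8.1 x 10^-5 = (0.40) × [Cl^-]
[Cl^-] = (8.1 x 10^-5 / 4.0 × 10^-1) = 2.0 × 10^-4 M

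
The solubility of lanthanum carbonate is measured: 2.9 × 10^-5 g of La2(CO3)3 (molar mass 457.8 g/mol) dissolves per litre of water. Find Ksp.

Molar solubility s = (2.9 × 10^-5 g/L) / (457.8 g/mol) = 6.33 × 10^-8 M.
La2(CO3)3(s) ⇌ 2 La^3+ + 3 CO3^2-
For each mole of La2(CO3)3 that dissolves: [La^3+] = 2s, [CO3^2-] = 3s.
Ksp = [La^3+]^2[CO3^2-]^3
Substituting: Ksp = (2s)^2(3s)^3 = 108s^5
With s = 6.33 x 10^-8: Ksp = 1.1 × 10^-34

Ksp ≈ 1.1e-34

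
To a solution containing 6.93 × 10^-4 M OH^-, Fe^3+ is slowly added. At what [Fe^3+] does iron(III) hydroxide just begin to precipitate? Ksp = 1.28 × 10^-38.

Fe(OH)3(s) ⇌ Fe^3+(aq) + 3 OH^-(aq)
Ksp = [Fe^3+][OH^-]^3
Precipitation begins when Q = Ksp. With [OH^-] = 6.93 × 10^-4 M:
1.28 × 10^-38 = (6.93 × 10^-4)^3 × [Fe^3+]
[Fe^3+] = (1.28 × 10^-38 / 3.328 × 10^-10) = 3.85 × 10^-29 M

[Fe^3+] ≈ 3.85 x 10^-29 M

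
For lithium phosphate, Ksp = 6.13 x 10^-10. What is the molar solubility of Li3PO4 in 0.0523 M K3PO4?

7.57 × 10^-4 M

Li3PO4(s) <=> 3 Li^+(aq) + PO4^3-(aq)
Ksp = [Li^+]^3[PO4^3-]
If s mol/L dissolves here, [Li^+] = 3s, [PO4^3-] = 0.0523 + s ≈ 0.0523 (since PO4^3- from K3PO4 dominates).
Ksp ≈ (3s)^3 × 0.0523
s = 7.57 x 10^-4 M
Check: s = 7.6 x 10^-4 ≪ 0.0523, so the approximation is valid.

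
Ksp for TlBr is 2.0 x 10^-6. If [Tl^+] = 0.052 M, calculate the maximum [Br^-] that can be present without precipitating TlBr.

[Br^-] ≈ 3.8 x 10^-5 M

TlBr(s) ⇌ Tl^+ + Br^-
Ksp = [Tl^+][Br^-]
Precipitation begins when Q = Ksp. With [Tl^+] = 0.052 M:
2.0 x 10^-6 = (0.052) × [Br^-]
[Br^-] = (2.0 x 10^-6 / 5.2 × 10^-2) = 3.8 × 10^-5 M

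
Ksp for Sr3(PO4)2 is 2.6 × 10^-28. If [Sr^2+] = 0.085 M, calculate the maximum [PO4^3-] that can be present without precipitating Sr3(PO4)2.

6.5e-13 M

Sr3(PO4)2(s) ⇌ 3 Sr^2+ + 2 PO4^3-
Ksp = [Sr^2+]^3[PO4^3-]^2
Precipitation begins when Q = Ksp. With [Sr^2+] = 0.085 M:
2.6 × 10^-28 = (0.085)^3 × [PO4^3-]^2
[PO4^3-] = (2.6 × 10^-28 / 6.14 × 10^-4)^(1/2) = 6.5 × 10^-13 M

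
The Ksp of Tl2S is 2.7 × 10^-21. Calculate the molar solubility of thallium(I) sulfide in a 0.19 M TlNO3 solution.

Tl2S(s) ⇌ 2 Tl^+ + S^2-
Ksp = [Tl^+]^2[S^2-]
If s mol/L dissolves here, [Tl^+] = 0.19 + 2s ≈ 0.19, [S^2-] = s (since Tl^+ from TlNO3 dominates).
Ksp ≈ (0.19)^2 × s
s = 7.5 x 10^-20 M
Check: 2s = 1.5 x 10^-19 ≪ 0.19, so the approximation is valid.

7.5 × 10^-20 M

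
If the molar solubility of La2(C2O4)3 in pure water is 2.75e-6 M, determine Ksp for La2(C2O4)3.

La2(C2O4)3(s) ⇌ 2 La^3+ + 3 C2O4^2-
With molar solubility s: [La^3+] = 2s, [C2O4^2-] = 3s.
Ksp = [La^3+]^2[C2O4^2-]^3
Ksp = (2s)^2(3s)^3 = 108s^5
Ksp = 108 × (2.75 x 10^-6)^5 = 1.70 x 10^-26

Ksp = 1.70e-26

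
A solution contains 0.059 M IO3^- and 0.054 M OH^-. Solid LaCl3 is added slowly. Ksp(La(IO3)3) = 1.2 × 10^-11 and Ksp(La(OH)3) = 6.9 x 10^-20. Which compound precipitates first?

La(OH)3

Precipitation of each salt starts when its ion product equals its Ksp.
For La(IO3)3: 1.2 × 10^-11 = (0.059)^3 × [La^3+]  ⇒  [La^3+] = 5.8 × 10^-8 M.
For La(OH)3: 6.9 x 10^-20 = (0.054)^3 × [La^3+]  ⇒  [La^3+] = 4.4 x 10^-16 M.
The salt with the lower threshold [La^3+] precipitates first: La(OH)3.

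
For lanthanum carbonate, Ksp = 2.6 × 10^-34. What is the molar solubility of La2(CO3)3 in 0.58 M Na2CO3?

1.8 × 10^-17 M

La2(CO3)3(s) <=> 2 La^3+ + 3 CO3^2-
Ksp = [La^3+]^2[CO3^2-]^3
Let s = moles of La2(CO3)3 that dissolve per litre. [La^3+] = 2s, [CO3^2-] = 0.58 + 3s ≈ 0.58 (since CO3^2- from Na2CO3 dominates).
Ksp ≈ (2s)^2 × (0.58)^3
s = 1.8 × 10^-17 M
Check: 3s = 5.5 × 10^-17 ≪ 0.58, so the approximation is valid.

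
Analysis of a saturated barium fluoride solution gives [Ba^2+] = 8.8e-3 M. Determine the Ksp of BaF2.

Ksp ≈ 2.7e-6

BaF2(s) ⇌ Ba^2+ + 2 F^-
Stoichiometry gives [F^-] = (2/1)[Ba^2+] = 1.76 × 10^-2 M.
Ksp = [Ba^2+][F^-]^2
Ksp = 8.8 × 10^-3 × (1.76 × 10^-2)^2 = 2.7 × 10^-6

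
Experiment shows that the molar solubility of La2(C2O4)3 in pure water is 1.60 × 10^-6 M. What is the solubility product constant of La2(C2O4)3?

Ksp = 1.13e-27

La2(C2O4)3(s) <=> 2 La^3+(aq) + 3 C2O4^2-(aq)
For each mole of La2(C2O4)3 that dissolves: [La^3+] = 2s, [C2O4^2-] = 3s.
Ksp = [La^3+]^2[C2O4^2-]^3
Ksp = (2s)^2(3s)^3 = 108s^5
With s = 1.60 × 10^-6: Ksp = 1.13 x 10^-27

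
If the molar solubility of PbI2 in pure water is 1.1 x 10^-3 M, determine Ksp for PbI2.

PbI2(s) <=> Pb^2+ + 2 I^-
With molar solubility s: [Pb^2+] = s, [I^-] = 2s.
Ksp = [Pb^2+][I^-]^2
Substituting: Ksp = s(2s)^2 = 4s^3
Ksp = 4 × (1.1 × 10^-3)^3 = 5.3 x 10^-9

Ksp = 5.3 × 10^-9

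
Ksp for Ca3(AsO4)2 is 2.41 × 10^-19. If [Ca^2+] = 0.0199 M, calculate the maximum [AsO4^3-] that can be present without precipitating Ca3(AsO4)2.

[AsO4^3-] ≈ 1.75 × 10^-7 M

Ca3(AsO4)2(s) ⇌ 3 Ca^2+ + 2 AsO4^3-
Ksp = [Ca^2+]^3[AsO4^3-]^2
Precipitation begins when Q = Ksp. With [Ca^2+] = 0.0199 M:
2.41 × 10^-19 = (0.0199)^3 × [AsO4^3-]^2
[AsO4^3-] = (2.41 × 10^-19 / 7.881 x 10^-6)^(1/2) = 1.75 × 10^-7 M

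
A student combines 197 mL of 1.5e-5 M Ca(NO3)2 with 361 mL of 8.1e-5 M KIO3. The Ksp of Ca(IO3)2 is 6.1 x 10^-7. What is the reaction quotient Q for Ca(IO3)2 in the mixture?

Q = 1.5 x 10^-14

Total volume = 197 + 361 = 558 mL.
[Ca^2+] = 1.5 x 10^-5 × (197/558) = 5.30 × 10^-6 M
[IO3^-] = 8.1 × 10^-5 × (361/558) = 5.24 x 10^-5 M
Ca(IO3)2(s) ⇌ Ca^2+ + 2 IO3^-, so Q = [Ca^2+][IO3^-]^2
Q = (5.30 × 10^-6)(5.24 × 10^-5)^2 = 1.5 × 10^-14
Q < Ksp, so no precipitate of Ca(IO3)2 forms.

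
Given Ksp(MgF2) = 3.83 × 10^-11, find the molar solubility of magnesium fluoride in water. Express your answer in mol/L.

MgF2(s) ⇌ Mg^2+ + 2 F^-
Ksp = [Mg^2+][F^-]^2
With molar solubility s: [Mg^2+] = s, [F^-] = 2s.
So Ksp = s × (2s)^2 = 4s^3
s = (3.83 × 10^-11 / 4)^(1/3) = 2.12 x 10^-4 M

2.12e-4 M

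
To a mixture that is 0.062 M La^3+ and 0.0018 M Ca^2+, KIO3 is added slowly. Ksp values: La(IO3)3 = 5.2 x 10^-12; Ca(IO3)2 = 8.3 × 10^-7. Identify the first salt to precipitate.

La(IO3)3

Each salt begins to precipitate when Q = Ksp, i.e. when [IO3^-] reaches its threshold.
For La(IO3)3: 5.2 x 10^-12 = 0.062 × [IO3^-]^3  ⇒  [IO3^-] = 4.4 × 10^-4 M.
For Ca(IO3)2: 8.3 × 10^-7 = 0.0018 × [IO3^-]^2  ⇒  [IO3^-] = 2.1 x 10^-2 M.
The salt with the lower threshold [IO3^-] precipitates first: La(IO3)3.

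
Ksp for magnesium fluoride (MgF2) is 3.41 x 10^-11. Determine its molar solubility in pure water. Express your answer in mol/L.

MgF2(s) ⇌ Mg^2+ + 2 F^-
Ksp = [Mg^2+][F^-]^2
With molar solubility s: [Mg^2+] = s, [F^-] = 2s.
So Ksp = s × (2s)^2 = 4s^3
s^3 = 3.41 x 10^-11 / 4, so s = 2.04 × 10^-4 M

2.04e-4 M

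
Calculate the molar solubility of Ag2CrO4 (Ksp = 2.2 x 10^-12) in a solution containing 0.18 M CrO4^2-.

Ag2CrO4(s) ⇌ 2 Ag^+(aq) + CrO4^2-(aq)
Ksp = [Ag^+]^2[CrO4^2-]
Let s be the molar solubility in this solution. [Ag^+] = 2s, [CrO4^2-] = 0.18 + s ≈ 0.18 (common-ion effect: CrO4^2- is already 0.18 M).
Ksp ≈ (2s)^2 × 0.18
s = 1.7 x 10^-6 M
Check: s = 1.7 x 10^-6 ≪ 0.18, so the approximation is valid.

s = 1.7 × 10^-6 M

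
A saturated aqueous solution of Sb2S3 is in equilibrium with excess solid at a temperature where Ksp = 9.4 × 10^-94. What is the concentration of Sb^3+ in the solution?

Sb2S3(s) ⇌ 2 Sb^3+(aq) + 3 S^2-(aq)
Ksp = [Sb^3+]^2[S^2-]^3
With molar solubility s: [Sb^3+] = 2s, [S^2-] = 3s.
Ksp = (2s)^2(3s)^3 = 108s^5
Solving, s = (9.4 × 10^-94/108)^(1/5) = 9.73 × 10^-20 M
[Sb^3+] = 2s = 1.9 × 10^-19 M

[Sb^3+] ≈ 1.9 × 10^-19 M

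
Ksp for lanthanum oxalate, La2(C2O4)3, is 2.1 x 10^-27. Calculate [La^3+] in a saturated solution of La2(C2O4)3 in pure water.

La2(C2O4)3(s) ⇌ 2 La^3+(aq) + 3 C2O4^2-(aq)
Ksp = [La^3+]^2[C2O4^2-]^3
For each mole of La2(C2O4)3 that dissolves: [La^3+] = 2s, [C2O4^2-] = 3s.
So Ksp = (2s)^2 × (3s)^3 = 108s^5
Solving, s = (2.1 x 10^-27/108)^(1/5) = 1.81 × 10^-6 M
[La^3+] = 2s = 3.6 × 10^-6 M

[La^3+] = 3.6 x 10^-6 M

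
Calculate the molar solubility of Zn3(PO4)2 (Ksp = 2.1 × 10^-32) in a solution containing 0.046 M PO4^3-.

Zn3(PO4)2(s) <=> 3 Zn^2+(aq) + 2 PO4^3-(aq)
Ksp = [Zn^2+]^3[PO4^3-]^2
If s mol/L dissolves here, [Zn^2+] = 3s, [PO4^3-] = 0.046 + 2s ≈ 0.046 (common-ion effect: PO4^3- is already 0.046 M).
Ksp ≈ (3s)^3 × (0.046)^2
s = 7.2 × 10^-11 M
Check: 2s = 1.4 × 10^-10 ≪ 0.046, so the approximation is valid.

7.2 x 10^-11 M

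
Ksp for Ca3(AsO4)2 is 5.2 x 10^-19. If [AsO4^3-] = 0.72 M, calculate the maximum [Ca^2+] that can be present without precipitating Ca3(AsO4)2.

[Ca^2+] ≈ 1.0e-6 M

Ca3(AsO4)2(s) ⇌ 3 Ca^2+(aq) + 2 AsO4^3-(aq)
Ksp = [Ca^2+]^3[AsO4^3-]^2
Precipitation begins when Q = Ksp. With [AsO4^3-] = 0.72 M:
5.2 x 10^-19 = (0.72)^2 × [Ca^2+]^3
[Ca^2+] = (5.2 x 10^-19 / 5.18 x 10^-1)^(1/3) = 1.0 × 10^-6 M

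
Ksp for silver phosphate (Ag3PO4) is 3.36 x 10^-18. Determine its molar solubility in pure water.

s ≈ 1.88 × 10^-5 M

Ag3PO4(s) <=> 3 Ag^+ + PO4^3-
Ksp = [Ag^+]^3[PO4^3-]
If s mol/L of Ag3PO4 dissolves, [Ag^+] = 3s and [PO4^3-] = s.
So Ksp = (3s)^3 × s = 27s^4
s = (3.36 x 10^-18 / 27)^(1/4) = 1.88 × 10^-5 M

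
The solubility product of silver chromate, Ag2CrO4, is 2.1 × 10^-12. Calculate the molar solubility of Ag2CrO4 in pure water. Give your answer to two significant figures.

8.1e-5 M

Ag2CrO4(s) ⇌ 2 Ag^+ + CrO4^2-
Ksp = [Ag^+]^2[CrO4^2-]
If s mol/L of Ag2CrO4 dissolves, [Ag^+] = 2s and [CrO4^2-] = s.
So Ksp = (2s)^2 × s = 4s^3
s = (2.1 × 10^-12 / 4)^(1/3) = 8.1 x 10^-5 M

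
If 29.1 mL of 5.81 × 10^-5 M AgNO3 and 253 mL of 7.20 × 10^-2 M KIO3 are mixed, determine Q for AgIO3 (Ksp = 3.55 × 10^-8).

3.87e-7

Total volume = 29.1 + 253 = 282.1 mL.
[Ag^+] = 5.81 × 10^-5 × (29.1/282.1) = 5.993 x 10^-6 M
[IO3^-] = 7.20 × 10^-2 × (253/282.1) = 6.457 × 10^-2 M
AgIO3(s) ⇌ Ag^+ + IO3^-, so Q = [Ag^+][IO3^-]
Q = (5.993 × 10^-6)(6.457 x 10^-2) = 3.87 x 10^-7
Q > Ksp, so AgIO3 will precipitate.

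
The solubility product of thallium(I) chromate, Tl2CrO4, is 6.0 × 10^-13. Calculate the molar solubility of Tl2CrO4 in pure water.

Tl2CrO4(s) ⇌ 2 Tl^+ + CrO4^2-
Ksp = [Tl^+]^2[CrO4^2-]
Let s = molar solubility. Then [Tl^+] = 2s and [CrO4^2-] = s.
Substituting: Ksp = (2s)^2s = 4s^3
Solving, s = (6.0 × 10^-13/4)^(1/3) = 5.3 x 10^-5 M

5.3 × 10^-5 M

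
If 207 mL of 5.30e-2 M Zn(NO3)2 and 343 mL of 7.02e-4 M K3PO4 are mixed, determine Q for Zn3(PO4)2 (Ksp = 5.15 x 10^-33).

Q ≈ 1.52 x 10^-12

Total volume = 207 + 343 = 550 mL.
[Zn^2+] = 5.30 × 10^-2 × (207/550) = 1.995 x 10^-2 M
[PO4^3-] = 7.02 x 10^-4 × (343/550) = 4.378 × 10^-4 M
Zn3(PO4)2(s) ⇌ 3 Zn^2+ + 2 PO4^3-, so Q = [Zn^2+]^3[PO4^3-]^2
Q = (1.995 x 10^-2)^3(4.378 × 10^-4)^2 = 1.52 × 10^-12
Q > Ksp, so Zn3(PO4)2 will precipitate.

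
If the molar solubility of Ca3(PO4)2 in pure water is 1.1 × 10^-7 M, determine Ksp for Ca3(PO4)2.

1.7 × 10^-33

Ca3(PO4)2(s) <=> 3 Ca^2+(aq) + 2 PO4^3-(aq)
With molar solubility s: [Ca^2+] = 3s, [PO4^3-] = 2s.
Ksp = [Ca^2+]^3[PO4^3-]^2
Ksp = (3s)^3(2s)^2 = 108s^5
With s = 1.1 x 10^-7: Ksp = 1.7 x 10^-33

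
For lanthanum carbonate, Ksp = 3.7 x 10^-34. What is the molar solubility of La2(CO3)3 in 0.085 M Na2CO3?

s ≈ 3.9e-16 M

La2(CO3)3(s) ⇌ 2 La^3+ + 3 CO3^2-
Ksp = [La^3+]^2[CO3^2-]^3
Let s = moles of La2(CO3)3 that dissolve per litre. [La^3+] = 2s, [CO3^2-] = 0.085 + 3s ≈ 0.085 (common-ion effect: CO3^2- is already 0.085 M).
Ksp ≈ (2s)^2 × (0.085)^3
s = 3.9 x 10^-16 M
Check: 3s = 1.2 × 10^-15 ≪ 0.085, so the approximation is valid.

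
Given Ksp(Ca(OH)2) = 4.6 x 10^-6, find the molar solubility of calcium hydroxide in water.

s = 1.0 × 10^-2 M

Ca(OH)2(s) <=> Ca^2+ + 2 OH^-
Ksp = [Ca^2+][OH^-]^2
Let s = molar solubility. Then [Ca^2+] = s and [OH^-] = 2s.
Substituting: Ksp = s(2s)^2 = 4s^3
Solving, s = (4.6 x 10^-6/4)^(1/3) = 1.0 × 10^-2 M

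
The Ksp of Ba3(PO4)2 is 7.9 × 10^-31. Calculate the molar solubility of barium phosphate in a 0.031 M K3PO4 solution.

Ba3(PO4)2(s) ⇌ 3 Ba^2+ + 2 PO4^3-
Ksp = [Ba^2+]^3[PO4^3-]^2
Let s be the molar solubility in this solution. [Ba^2+] = 3s, [PO4^3-] = 0.031 + 2s ≈ 0.031 (since PO4^3- from K3PO4 dominates).
Ksp ≈ (3s)^3 × (0.031)^2
s = 3.1 x 10^-10 M
Check: 2s = 6.2 × 10^-10 ≪ 0.031, so the approximation is valid.

3.1e-10 M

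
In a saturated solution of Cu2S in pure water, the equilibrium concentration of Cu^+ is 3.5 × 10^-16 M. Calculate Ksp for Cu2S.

2.1e-47

Cu2S(s) ⇌ 2 Cu^+ + S^2-
Stoichiometry gives [S^2-] = (1/2)[Cu^+] = 1.75 × 10^-16 M.
Ksp = [Cu^+]^2[S^2-]
Ksp = (3.5 × 10^-16)^2 × 1.75 × 10^-16 = 2.1 × 10^-47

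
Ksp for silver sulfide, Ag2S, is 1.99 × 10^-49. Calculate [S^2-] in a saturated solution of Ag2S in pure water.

Ag2S(s) ⇌ 2 Ag^+(aq) + S^2-(aq)
Ksp = [Ag^+]^2[S^2-]
Let s = molar solubility. Then [Ag^+] = 2s and [S^2-] = s.
Substituting: Ksp = (2s)^2s = 4s^3
s^3 = 1.99 × 10^-49 / 4, so s = 3.678 × 10^-17 M
[S^2-] = s = 3.68 × 10^-17 M

[S^2-] = 3.68 x 10^-17 M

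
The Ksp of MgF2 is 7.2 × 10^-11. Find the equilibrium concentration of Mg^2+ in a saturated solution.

MgF2(s) <=> Mg^2+(aq) + 2 F^-(aq)
Ksp = [Mg^2+][F^-]^2
For each mole of MgF2 that dissolves: [Mg^2+] = s, [F^-] = 2s.
So Ksp = s × (2s)^2 = 4s^3
s^3 = 7.2 × 10^-11 / 4, so s = 2.62 × 10^-4 M
[Mg^2+] = s = 2.6 × 10^-4 M

2.6 × 10^-4 M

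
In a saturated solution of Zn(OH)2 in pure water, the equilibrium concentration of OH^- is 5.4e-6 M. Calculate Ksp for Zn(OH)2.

Zn(OH)2(s) ⇌ Zn^2+ + 2 OH^-
Stoichiometry gives [Zn^2+] = (1/2)[OH^-] = 2.70 x 10^-6 M.
Ksp = [Zn^2+][OH^-]^2
Ksp = 2.70 x 10^-6 × (5.4 × 10^-6)^2 = 7.9 x 10^-17

Ksp ≈ 7.9 × 10^-17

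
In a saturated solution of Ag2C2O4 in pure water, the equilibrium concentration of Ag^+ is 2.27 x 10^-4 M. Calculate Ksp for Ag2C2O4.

Ksp = 5.85 × 10^-12

Ag2C2O4(s) ⇌ 2 Ag^+ + C2O4^2-
Stoichiometry gives [C2O4^2-] = (1/2)[Ag^+] = 1.135 × 10^-4 M.
Ksp = [Ag^+]^2[C2O4^2-]
Ksp = (2.27 x 10^-4)^2 × 1.135 × 10^-4 = 5.85 × 10^-12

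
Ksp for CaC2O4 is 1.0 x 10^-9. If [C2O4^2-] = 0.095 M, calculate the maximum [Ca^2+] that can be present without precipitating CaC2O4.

1.1 × 10^-8 M

CaC2O4(s) <=> Ca^2+(aq) + C2O4^2-(aq)
Ksp = [Ca^2+][C2O4^2-]
Precipitation begins when Q = Ksp. With [C2O4^2-] = 0.095 M:
1.0 x 10^-9 = (0.095) × [Ca^2+]
[Ca^2+] = (1.0 x 10^-9 / 9.5 × 10^-2) = 1.1 × 10^-8 M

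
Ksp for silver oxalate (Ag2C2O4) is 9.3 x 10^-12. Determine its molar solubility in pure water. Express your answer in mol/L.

Ag2C2O4(s) ⇌ 2 Ag^+ + C2O4^2-
Ksp = [Ag^+]^2[C2O4^2-]
For each mole of Ag2C2O4 that dissolves: [Ag^+] = 2s, [C2O4^2-] = s.
Substituting: Ksp = (2s)^2s = 4s^3
s^3 = 9.3 x 10^-12 / 4, so s = 1.3 × 10^-4 M

s = 1.3 × 10^-4 M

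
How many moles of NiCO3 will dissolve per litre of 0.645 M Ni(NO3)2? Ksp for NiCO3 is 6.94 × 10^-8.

s ≈ 1.08e-7 M

NiCO3(s) ⇌ Ni^2+ + CO3^2-
Ksp = [Ni^2+][CO3^2-]
Let s be the molar solubility in this solution. [Ni^2+] = 0.645 + s ≈ 0.645, [CO3^2-] = s (Ksp is small, so little additional dissolves).
Ksp ≈ 0.645 × s
s = 1.08 × 10^-7 M
Check: s = 1.1 x 10^-7 ≪ 0.645, so the approximation is valid.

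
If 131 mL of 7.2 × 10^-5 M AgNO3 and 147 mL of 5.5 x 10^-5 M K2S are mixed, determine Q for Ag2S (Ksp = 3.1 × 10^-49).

Q = 3.3e-14

Total volume = 131 + 147 = 278 mL.
[Ag^+] = 7.2 × 10^-5 × (131/278) = 3.39 x 10^-5 M
[S^2-] = 5.5 x 10^-5 × (147/278) = 2.91 × 10^-5 M
Ag2S(s) ⇌ 2 Ag^+(aq) + S^2-(aq), so Q = [Ag^+]^2[S^2-]
Q = (3.39 × 10^-5)^2(2.91 × 10^-5) = 3.3 × 10^-14
Q > Ksp, so Ag2S will precipitate.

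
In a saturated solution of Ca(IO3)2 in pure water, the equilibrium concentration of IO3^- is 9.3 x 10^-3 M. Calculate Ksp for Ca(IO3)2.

Ksp = 4.0 x 10^-7

Ca(IO3)2(s) <=> Ca^2+ + 2 IO3^-
Stoichiometry gives [Ca^2+] = (1/2)[IO3^-] = 4.65 x 10^-3 M.
Ksp = [Ca^2+][IO3^-]^2
Ksp = 4.65 x 10^-3 × (9.3 x 10^-3)^2 = 4.0 x 10^-7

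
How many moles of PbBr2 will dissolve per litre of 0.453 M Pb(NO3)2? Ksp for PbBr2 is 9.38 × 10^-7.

PbBr2(s) ⇌ Pb^2+(aq) + 2 Br^-(aq)
Ksp = [Pb^2+][Br^-]^2
Let s be the molar solubility in this solution. [Pb^2+] = 0.453 + s ≈ 0.453, [Br^-] = 2s (since Pb^2+ from Pb(NO3)2 dominates).
Ksp ≈ 0.453 × (2s)^2
s = 7.19 x 10^-4 M
Check: s = 7.2 × 10^-4 ≪ 0.453, so the approximation is valid.

s ≈ 7.19 × 10^-4 M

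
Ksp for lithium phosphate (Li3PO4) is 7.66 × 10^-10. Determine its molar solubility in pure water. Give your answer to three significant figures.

2.31 x 10^-3 M

Li3PO4(s) ⇌ 3 Li^+ + PO4^3-
Ksp = [Li^+]^3[PO4^3-]
For each mole of Li3PO4 that dissolves: [Li^+] = 3s, [PO4^3-] = s.
Substituting: Ksp = (3s)^3s = 27s^4
s^4 = 7.66 × 10^-10 / 27, so s = 2.31 x 10^-3 M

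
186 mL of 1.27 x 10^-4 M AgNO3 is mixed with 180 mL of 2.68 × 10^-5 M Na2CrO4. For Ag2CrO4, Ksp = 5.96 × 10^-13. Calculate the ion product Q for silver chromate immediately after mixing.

Q = 5.49 × 10^-14

Total volume = 186 + 180 = 366 mL.
[Ag^+] = 1.27 × 10^-4 × (186/366) = 6.454 × 10^-5 M
[CrO4^2-] = 2.68 x 10^-5 × (180/366) = 1.318 × 10^-5 M
Ag2CrO4(s) ⇌ 2 Ag^+ + CrO4^2-, so Q = [Ag^+]^2[CrO4^2-]
Q = (6.454 × 10^-5)^2(1.318 x 10^-5) = 5.49 x 10^-14
Q < Ksp, so no precipitate of Ag2CrO4 forms.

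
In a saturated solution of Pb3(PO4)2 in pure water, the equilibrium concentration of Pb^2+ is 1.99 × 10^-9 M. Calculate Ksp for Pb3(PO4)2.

Pb3(PO4)2(s) ⇌ 3 Pb^2+ + 2 PO4^3-
Stoichiometry gives [PO4^3-] = (2/3)[Pb^2+] = 1.327 × 10^-9 M.
Ksp = [Pb^2+]^3[PO4^3-]^2
Ksp = (1.99 × 10^-9)^3 × (1.327 × 10^-9)^2 = 1.39 × 10^-44

1.39e-44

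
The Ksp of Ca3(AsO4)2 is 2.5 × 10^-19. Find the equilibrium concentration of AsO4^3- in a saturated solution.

Ca3(AsO4)2(s) ⇌ 3 Ca^2+ + 2 AsO4^3-
Ksp = [Ca^2+]^3[AsO4^3-]^2
If s mol/L of Ca3(AsO4)2 dissolves, [Ca^2+] = 3s and [AsO4^3-] = 2s.
Substituting: Ksp = (3s)^3(2s)^2 = 108s^5
s^5 = 2.5 × 10^-19 / 108, so s = 7.46 x 10^-5 M
[AsO4^3-] = 2s = 1.5 x 10^-4 M

1.5e-4 M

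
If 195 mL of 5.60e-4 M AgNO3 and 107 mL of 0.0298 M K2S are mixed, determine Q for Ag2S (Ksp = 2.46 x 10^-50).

Total volume = 195 + 107 = 302 mL.
[Ag^+] = 5.60 × 10^-4 × (195/302) = 3.616 × 10^-4 M
[S^2-] = 2.98 × 10^-2 × (107/302) = 1.056 × 10^-2 M
Ag2S(s) ⇌ 2 Ag^+ + S^2-, so Q = [Ag^+]^2[S^2-]
Q = (3.616 × 10^-4)^2(1.056 × 10^-2) = 1.38 × 10^-9
Q > Ksp, so Ag2S will precipitate.

1.38 x 10^-9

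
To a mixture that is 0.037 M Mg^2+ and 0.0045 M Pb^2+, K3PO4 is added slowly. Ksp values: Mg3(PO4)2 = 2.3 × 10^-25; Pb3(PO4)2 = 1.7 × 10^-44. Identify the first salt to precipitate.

Pb3(PO4)2

Precipitation of each salt starts when its ion product equals its Ksp.
For Mg3(PO4)2: 2.3 × 10^-25 = (0.037)^3 × [PO4^3-]^2  ⇒  [PO4^3-] = 6.7 × 10^-11 M.
For Pb3(PO4)2: 1.7 × 10^-44 = (0.0045)^3 × [PO4^3-]^2  ⇒  [PO4^3-] = 4.3 x 10^-19 M.
The salt with the lower threshold [PO4^3-] precipitates first: Pb3(PO4)2.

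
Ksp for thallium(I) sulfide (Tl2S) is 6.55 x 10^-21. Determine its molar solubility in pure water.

s = 1.18e-7 M

Tl2S(s) ⇌ 2 Tl^+(aq) + S^2-(aq)
Ksp = [Tl^+]^2[S^2-]
For each mole of Tl2S that dissolves: [Tl^+] = 2s, [S^2-] = s.
Ksp = (2s)^2s = 4s^3
s = (6.55 x 10^-21 / 4)^(1/3) = 1.18 × 10^-7 M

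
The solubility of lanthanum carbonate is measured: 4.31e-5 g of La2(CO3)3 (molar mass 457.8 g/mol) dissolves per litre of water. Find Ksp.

Ksp = 7.99 × 10^-34

Molar solubility s = (4.31 x 10^-5 g/L) / (457.8 g/mol) = 9.415 × 10^-8 M.
La2(CO3)3(s) <=> 2 La^3+ + 3 CO3^2-
For each mole of La2(CO3)3 that dissolves: [La^3+] = 2s, [CO3^2-] = 3s.
Ksp = [La^3+]^2[CO3^2-]^3
Substituting: Ksp = (2s)^2(3s)^3 = 108s^5
With s = 9.415 x 10^-8: Ksp = 7.99 × 10^-34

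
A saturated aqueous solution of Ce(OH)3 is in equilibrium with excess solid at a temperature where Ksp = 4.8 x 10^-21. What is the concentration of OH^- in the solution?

Ce(OH)3(s) ⇌ Ce^3+(aq) + 3 OH^-(aq)
Ksp = [Ce^3+][OH^-]^3
With molar solubility s: [Ce^3+] = s, [OH^-] = 3s.
Ksp = s(3s)^3 = 27s^4
s = (4.8 x 10^-21 / 27)^(1/4) = 3.65 × 10^-6 M
[OH^-] = 3s = 1.1 x 10^-5 M

[OH^-] = 1.1 × 10^-5 M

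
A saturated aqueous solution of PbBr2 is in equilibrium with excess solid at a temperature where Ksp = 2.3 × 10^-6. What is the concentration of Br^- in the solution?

[Br^-] = 1.7e-2 M

PbBr2(s) ⇌ Pb^2+ + 2 Br^-
Ksp = [Pb^2+][Br^-]^2
Let s = molar solubility. Then [Pb^2+] = s and [Br^-] = 2s.
So Ksp = s × (2s)^2 = 4s^3
s = (2.3 × 10^-6 / 4)^(1/3) = 8.32 x 10^-3 M
[Br^-] = 2s = 1.7 × 10^-2 M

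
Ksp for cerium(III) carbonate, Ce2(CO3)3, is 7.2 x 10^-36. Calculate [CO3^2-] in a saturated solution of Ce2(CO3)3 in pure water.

Ce2(CO3)3(s) ⇌ 2 Ce^3+(aq) + 3 CO3^2-(aq)
Ksp = [Ce^3+]^2[CO3^2-]^3
If s mol/L of Ce2(CO3)3 dissolves, [Ce^3+] = 2s and [CO3^2-] = 3s.
Substituting: Ksp = (2s)^2(3s)^3 = 108s^5
s^5 = 7.2 x 10^-36 / 108, so s = 3.67 x 10^-8 M
[CO3^2-] = 3s = 1.1 × 10^-7 M

1.1 × 10^-7 M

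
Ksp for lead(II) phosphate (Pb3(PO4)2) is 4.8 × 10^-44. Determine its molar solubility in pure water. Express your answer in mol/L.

s = 8.5 × 10^-10 M

Pb3(PO4)2(s) ⇌ 3 Pb^2+(aq) + 2 PO4^3-(aq)
Ksp = [Pb^2+]^3[PO4^3-]^2
If s mol/L of Pb3(PO4)2 dissolves, [Pb^2+] = 3s and [PO4^3-] = 2s.
Ksp = (3s)^3(2s)^2 = 108s^5
Solving, s = (4.8 × 10^-44/108)^(1/5) = 8.5 × 10^-10 M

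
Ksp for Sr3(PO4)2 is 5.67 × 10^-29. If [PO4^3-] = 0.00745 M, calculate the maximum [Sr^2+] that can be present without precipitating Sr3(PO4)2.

[Sr^2+] ≈ 1.01 x 10^-8 M

Sr3(PO4)2(s) <=> 3 Sr^2+(aq) + 2 PO4^3-(aq)
Ksp = [Sr^2+]^3[PO4^3-]^2
Precipitation begins when Q = Ksp. With [PO4^3-] = 0.00745 M:
5.67 × 10^-29 = (0.00745)^2 × [Sr^2+]^3
[Sr^2+] = (5.67 × 10^-29 / 5.550 × 10^-5)^(1/3) = 1.01 x 10^-8 M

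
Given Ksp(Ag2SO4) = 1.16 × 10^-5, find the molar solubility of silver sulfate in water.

Ag2SO4(s) <=> 2 Ag^+(aq) + SO4^2-(aq)
Ksp = [Ag^+]^2[SO4^2-]
For each mole of Ag2SO4 that dissolves: [Ag^+] = 2s, [SO4^2-] = s.
Substituting: Ksp = (2s)^2s = 4s^3
s^3 = 1.16 × 10^-5 / 4, so s = 1.43 x 10^-2 M

1.43e-2 M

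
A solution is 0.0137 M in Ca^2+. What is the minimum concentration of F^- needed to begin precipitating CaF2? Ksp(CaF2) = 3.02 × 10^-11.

CaF2(s) ⇌ Ca^2+(aq) + 2 F^-(aq)
Ksp = [Ca^2+][F^-]^2
Precipitation begins when Q = Ksp. With [Ca^2+] = 0.0137 M:
3.02 × 10^-11 = (0.0137) × [F^-]^2
[F^-] = (3.02 × 10^-11 / 1.37 × 10^-2)^(1/2) = 4.70 × 10^-5 M

[F^-] = 4.70 × 10^-5 M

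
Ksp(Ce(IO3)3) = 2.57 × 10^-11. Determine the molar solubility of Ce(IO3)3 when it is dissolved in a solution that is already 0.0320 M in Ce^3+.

3.10 × 10^-4 M

Ce(IO3)3(s) ⇌ Ce^3+(aq) + 3 IO3^-(aq)
Ksp = [Ce^3+][IO3^-]^3
Let s be the molar solubility in this solution. [Ce^3+] = 0.0320 + s ≈ 0.0320, [IO3^-] = 3s (Ksp is small, so little additional dissolves).
Ksp ≈ 0.0320 × (3s)^3
s = 3.10 × 10^-4 M
Check: s = 3.1 × 10^-4 ≪ 0.0320, so the approximation is valid.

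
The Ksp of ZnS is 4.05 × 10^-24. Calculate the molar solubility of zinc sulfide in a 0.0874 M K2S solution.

ZnS(s) ⇌ Zn^2+ + S^2-
Ksp = [Zn^2+][S^2-]
Let s be the molar solubility in this solution. [Zn^2+] = s, [S^2-] = 0.0874 + s ≈ 0.0874 (Ksp is small, so little additional dissolves).
Ksp ≈ s × 0.0874
s = 4.63 × 10^-23 M
Check: s = 4.6 × 10^-23 ≪ 0.0874, so the approximation is valid.

s ≈ 4.63 x 10^-23 M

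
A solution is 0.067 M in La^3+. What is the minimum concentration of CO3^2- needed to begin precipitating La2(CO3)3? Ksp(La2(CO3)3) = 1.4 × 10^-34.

La2(CO3)3(s) <=> 2 La^3+(aq) + 3 CO3^2-(aq)
Ksp = [La^3+]^2[CO3^2-]^3
Precipitation begins when Q = Ksp. With [La^3+] = 0.067 M:
1.4 × 10^-34 = (0.067)^2 × [CO3^2-]^3
[CO3^2-] = (1.4 × 10^-34 / 4.49 x 10^-3)^(1/3) = 3.1 × 10^-11 M

[CO3^2-] ≈ 3.1 × 10^-11 M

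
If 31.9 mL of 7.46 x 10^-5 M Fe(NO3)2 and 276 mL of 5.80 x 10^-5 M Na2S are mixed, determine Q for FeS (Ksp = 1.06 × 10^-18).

Total volume = 31.9 + 276 = 307.9 mL.
[Fe^2+] = 7.46 x 10^-5 × (31.9/307.9) = 7.729 x 10^-6 M
[S^2-] = 5.80 × 10^-5 × (276/307.9) = 5.199 × 10^-5 M
FeS(s) ⇌ Fe^2+ + S^2-, so Q = [Fe^2+][S^2-]
Q = (7.729 × 10^-6)(5.199 × 10^-5) = 4.02 x 10^-10
Q > Ksp, so FeS will precipitate.

Q = 4.02e-10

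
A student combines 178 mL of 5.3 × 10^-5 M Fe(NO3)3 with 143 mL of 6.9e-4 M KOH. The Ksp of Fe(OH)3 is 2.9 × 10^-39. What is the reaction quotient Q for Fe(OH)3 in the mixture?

Q = 8.5e-16

Total volume = 178 + 143 = 321 mL.
[Fe^3+] = 5.3 x 10^-5 × (178/321) = 2.94 × 10^-5 M
[OH^-] = 6.9 x 10^-4 × (143/321) = 3.07 x 10^-4 M
Fe(OH)3(s) <=> Fe^3+(aq) + 3 OH^-(aq), so Q = [Fe^3+][OH^-]^3
Q = (2.94 x 10^-5)(3.07 x 10^-4)^3 = 8.5 × 10^-16
Q > Ksp, so Fe(OH)3 will precipitate.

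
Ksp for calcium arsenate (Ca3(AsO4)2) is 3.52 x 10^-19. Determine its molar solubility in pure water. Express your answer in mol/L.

Ca3(AsO4)2(s) ⇌ 3 Ca^2+ + 2 AsO4^3-
Ksp = [Ca^2+]^3[AsO4^3-]^2
With molar solubility s: [Ca^2+] = 3s, [AsO4^3-] = 2s.
So Ksp = (3s)^3 × (2s)^2 = 108s^5
s^5 = 3.52 x 10^-19 / 108, so s = 7.99 × 10^-5 M

s = 7.99 × 10^-5 M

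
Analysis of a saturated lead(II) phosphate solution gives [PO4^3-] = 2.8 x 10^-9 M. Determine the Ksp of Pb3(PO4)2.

Pb3(PO4)2(s) <=> 3 Pb^2+(aq) + 2 PO4^3-(aq)
Stoichiometry gives [Pb^2+] = (3/2)[PO4^3-] = 4.20 x 10^-9 M.
Ksp = [Pb^2+]^3[PO4^3-]^2
Ksp = (4.20 x 10^-9)^3 × (2.8 × 10^-9)^2 = 5.8 x 10^-43

5.8e-43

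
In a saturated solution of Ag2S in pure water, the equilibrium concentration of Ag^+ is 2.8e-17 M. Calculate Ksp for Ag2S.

Ag2S(s) ⇌ 2 Ag^+ + S^2-
Stoichiometry gives [S^2-] = (1/2)[Ag^+] = 1.40 × 10^-17 M.
Ksp = [Ag^+]^2[S^2-]
Ksp = (2.8 x 10^-17)^2 × 1.40 × 10^-17 = 1.1 × 10^-50

1.1 x 10^-50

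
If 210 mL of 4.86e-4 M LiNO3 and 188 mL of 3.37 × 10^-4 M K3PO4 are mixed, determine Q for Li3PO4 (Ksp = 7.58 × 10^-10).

2.68 × 10^-15

Total volume = 210 + 188 = 398 mL.
[Li^+] = 4.86 x 10^-4 × (210/398) = 2.564 × 10^-4 M
[PO4^3-] = 3.37 x 10^-4 × (188/398) = 1.592 × 10^-4 M
Li3PO4(s) <=> 3 Li^+ + PO4^3-, so Q = [Li^+]^3[PO4^3-]
Q = (2.564 x 10^-4)^3(1.592 × 10^-4) = 2.68 × 10^-15
Q < Ksp, so no precipitate of Li3PO4 forms.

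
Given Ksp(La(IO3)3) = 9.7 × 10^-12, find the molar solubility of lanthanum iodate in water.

La(IO3)3(s) ⇌ La^3+ + 3 IO3^-
Ksp = [La^3+][IO3^-]^3
With molar solubility s: [La^3+] = s, [IO3^-] = 3s.
Substituting: Ksp = s(3s)^3 = 27s^4
Solving, s = (9.7 × 10^-12/27)^(1/4) = 7.7 × 10^-4 M

7.7e-4 M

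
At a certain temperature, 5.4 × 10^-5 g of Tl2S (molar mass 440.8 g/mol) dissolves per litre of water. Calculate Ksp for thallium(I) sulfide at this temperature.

Ksp ≈ 7.4 × 10^-21

Molar solubility s = (5.4 × 10^-5 g/L) / (440.8 g/mol) = 1.23 × 10^-7 M.
Tl2S(s) ⇌ 2 Tl^+(aq) + S^2-(aq)
With molar solubility s: [Tl^+] = 2s, [S^2-] = s.
Ksp = [Tl^+]^2[S^2-]
So Ksp = (2s)^2 × s = 4s^3
With s = 1.23 × 10^-7: Ksp = 7.4 x 10^-21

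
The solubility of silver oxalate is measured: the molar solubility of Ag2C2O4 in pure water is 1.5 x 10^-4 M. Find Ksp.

Ag2C2O4(s) <=> 2 Ag^+(aq) + C2O4^2-(aq)
Let s = molar solubility. Then [Ag^+] = 2s and [C2O4^2-] = s.
Ksp = [Ag^+]^2[C2O4^2-]
Ksp = (2s)^2s = 4s^3
With s = 1.5 x 10^-4: Ksp = 1.4 × 10^-11

Ksp ≈ 1.4e-11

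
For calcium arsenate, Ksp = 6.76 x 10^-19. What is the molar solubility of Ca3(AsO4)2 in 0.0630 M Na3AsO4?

Ca3(AsO4)2(s) ⇌ 3 Ca^2+(aq) + 2 AsO4^3-(aq)
Ksp = [Ca^2+]^3[AsO4^3-]^2
If s mol/L dissolves here, [Ca^2+] = 3s, [AsO4^3-] = 0.0630 + 2s ≈ 0.0630 (common-ion effect: AsO4^3- is already 0.0630 M).
Ksp ≈ (3s)^3 × (0.0630)^2
s = 1.85 x 10^-6 M
Check: 2s = 3.7 x 10^-6 ≪ 0.0630, so the approximation is valid.

s = 1.85 × 10^-6 M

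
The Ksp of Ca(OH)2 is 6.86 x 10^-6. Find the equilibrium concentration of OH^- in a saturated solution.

Ca(OH)2(s) <=> Ca^2+(aq) + 2 OH^-(aq)
Ksp = [Ca^2+][OH^-]^2
If s mol/L of Ca(OH)2 dissolves, [Ca^2+] = s and [OH^-] = 2s.
Ksp = s(2s)^2 = 4s^3
s = (6.86 x 10^-6 / 4)^(1/3) = 1.197 x 10^-2 M
[OH^-] = 2s = 2.39 × 10^-2 M

[OH^-] = 2.39e-2 M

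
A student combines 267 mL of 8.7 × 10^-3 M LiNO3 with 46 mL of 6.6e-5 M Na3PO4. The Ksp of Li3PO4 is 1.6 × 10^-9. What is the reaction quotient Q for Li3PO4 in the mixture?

Total volume = 267 + 46 = 313 mL.
[Li^+] = 8.7 × 10^-3 × (267/313) = 7.42 × 10^-3 M
[PO4^3-] = 6.6 × 10^-5 × (46/313) = 9.70 × 10^-6 M
Li3PO4(s) ⇌ 3 Li^+ + PO4^3-, so Q = [Li^+]^3[PO4^3-]
Q = (7.42 × 10^-3)^3(9.70 x 10^-6) = 4.0 x 10^-12
Q < Ksp, so no precipitate of Li3PO4 forms.

4.0 x 10^-12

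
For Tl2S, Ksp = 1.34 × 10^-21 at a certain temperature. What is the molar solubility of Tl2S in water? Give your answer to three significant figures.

s = 6.95 x 10^-8 M

Tl2S(s) <=> 2 Tl^+(aq) + S^2-(aq)
Ksp = [Tl^+]^2[S^2-]
For each mole of Tl2S that dissolves: [Tl^+] = 2s, [S^2-] = s.
Ksp = (2s)^2s = 4s^3
s = (1.34 × 10^-21 / 4)^(1/3) = 6.95 x 10^-8 M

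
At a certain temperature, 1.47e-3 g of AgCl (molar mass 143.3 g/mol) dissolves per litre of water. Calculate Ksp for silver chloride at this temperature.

Molar solubility s = (1.47 × 10^-3 g/L) / (143.3 g/mol) = 1.026 × 10^-5 M.
AgCl(s) ⇌ Ag^+ + Cl^-
Let s = molar solubility. Then [Ag^+] = s and [Cl^-] = s.
Ksp = [Ag^+][Cl^-]
Ksp = (s)(s) = s^2
With s = 1.026 x 10^-5: Ksp = 1.05 x 10^-10

1.05 × 10^-10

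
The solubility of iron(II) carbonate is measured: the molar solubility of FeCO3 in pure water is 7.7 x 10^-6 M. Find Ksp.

Ksp = 5.9 x 10^-11

FeCO3(s) ⇌ Fe^2+(aq) + CO3^2-(aq)
If s mol/L of FeCO3 dissolves, [Fe^2+] = s and [CO3^2-] = s.
Ksp = [Fe^2+][CO3^2-]
Ksp = s × s = s^2
Ksp = (7.7 x 10^-6)^2 = 5.9 × 10^-11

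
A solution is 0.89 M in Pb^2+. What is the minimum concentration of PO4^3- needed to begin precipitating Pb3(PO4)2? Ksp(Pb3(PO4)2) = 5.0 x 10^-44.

[PO4^3-] ≈ 2.7 × 10^-22 M

Pb3(PO4)2(s) ⇌ 3 Pb^2+ + 2 PO4^3-
Ksp = [Pb^2+]^3[PO4^3-]^2
Precipitation begins when Q = Ksp. With [Pb^2+] = 0.89 M:
5.0 x 10^-44 = (0.89)^3 × [PO4^3-]^2
[PO4^3-] = (5.0 x 10^-44 / 7.05 x 10^-1)^(1/2) = 2.7 × 10^-22 M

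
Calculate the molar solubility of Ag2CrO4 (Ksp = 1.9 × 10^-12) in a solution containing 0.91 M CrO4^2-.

Ag2CrO4(s) <=> 2 Ag^+(aq) + CrO4^2-(aq)
Ksp = [Ag^+]^2[CrO4^2-]
Let s be the molar solubility in this solution. [Ag^+] = 2s, [CrO4^2-] = 0.91 + s ≈ 0.91 (common-ion effect: CrO4^2- is already 0.91 M).
Ksp ≈ (2s)^2 × 0.91
s = 7.2 × 10^-7 M
Check: s = 7.2 × 10^-7 ≪ 0.91, so the approximation is valid.

s = 7.2 x 10^-7 M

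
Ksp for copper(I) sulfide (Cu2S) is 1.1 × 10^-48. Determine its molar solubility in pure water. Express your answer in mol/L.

Cu2S(s) <=> 2 Cu^+(aq) + S^2-(aq)
Ksp = [Cu^+]^2[S^2-]
Let s = molar solubility. Then [Cu^+] = 2s and [S^2-] = s.
Ksp = (2s)^2s = 4s^3
s^3 = 1.1 × 10^-48 / 4, so s = 6.5 x 10^-17 M

s = 6.5 × 10^-17 M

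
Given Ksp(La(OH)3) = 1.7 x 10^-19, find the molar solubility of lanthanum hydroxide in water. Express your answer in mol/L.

s ≈ 8.9e-6 M

La(OH)3(s) <=> La^3+ + 3 OH^-
Ksp = [La^3+][OH^-]^3
For each mole of La(OH)3 that dissolves: [La^3+] = s, [OH^-] = 3s.
Ksp = s(3s)^3 = 27s^4
s^4 = 1.7 x 10^-19 / 27, so s = 8.9 × 10^-6 M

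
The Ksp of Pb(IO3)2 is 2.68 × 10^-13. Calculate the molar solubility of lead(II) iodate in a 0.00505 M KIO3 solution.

Pb(IO3)2(s) ⇌ Pb^2+ + 2 IO3^-
Ksp = [Pb^2+][IO3^-]^2
Let s = moles of Pb(IO3)2 that dissolve per litre. [Pb^2+] = s, [IO3^-] = 0.00505 + 2s ≈ 0.00505 (common-ion effect: IO3^- is already 0.00505 M).
Ksp ≈ s × (0.00505)^2
s = 1.05 × 10^-8 M
Check: 2s = 2.1 × 10^-8 ≪ 0.00505, so the approximation is valid.

s = 1.05e-8 M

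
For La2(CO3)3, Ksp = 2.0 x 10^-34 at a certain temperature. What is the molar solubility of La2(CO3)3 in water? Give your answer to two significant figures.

La2(CO3)3(s) ⇌ 2 La^3+(aq) + 3 CO3^2-(aq)
Ksp = [La^3+]^2[CO3^2-]^3
If s mol/L of La2(CO3)3 dissolves, [La^3+] = 2s and [CO3^2-] = 3s.
Substituting: Ksp = (2s)^2(3s)^3 = 108s^5
Solving, s = (2.0 x 10^-34/108)^(1/5) = 7.1 x 10^-8 M

s ≈ 7.1e-8 M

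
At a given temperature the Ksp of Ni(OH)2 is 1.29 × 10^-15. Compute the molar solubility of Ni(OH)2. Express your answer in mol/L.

Ni(OH)2(s) ⇌ Ni^2+ + 2 OH^-
Ksp = [Ni^2+][OH^-]^2
With molar solubility s: [Ni^2+] = s, [OH^-] = 2s.
Ksp = s(2s)^2 = 4s^3
Solving, s = (1.29 × 10^-15/4)^(1/3) = 6.86 × 10^-6 M

6.86 × 10^-6 M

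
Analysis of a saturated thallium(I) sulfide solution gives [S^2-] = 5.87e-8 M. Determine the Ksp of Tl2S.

Tl2S(s) ⇌ 2 Tl^+ + S^2-
Stoichiometry gives [Tl^+] = (2/1)[S^2-] = 1.174 × 10^-7 M.
Ksp = [Tl^+]^2[S^2-]
Ksp = (1.174 x 10^-7)^2 × 5.87 × 10^-8 = 8.09 × 10^-22

Ksp = 8.09 × 10^-22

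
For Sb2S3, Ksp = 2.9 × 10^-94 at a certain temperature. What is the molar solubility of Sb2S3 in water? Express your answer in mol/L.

Sb2S3(s) ⇌ 2 Sb^3+(aq) + 3 S^2-(aq)
Ksp = [Sb^3+]^2[S^2-]^3
With molar solubility s: [Sb^3+] = 2s, [S^2-] = 3s.
Ksp = (2s)^2(3s)^3 = 108s^5
Solving, s = (2.9 × 10^-94/108)^(1/5) = 7.7 × 10^-20 M

7.7 × 10^-20 M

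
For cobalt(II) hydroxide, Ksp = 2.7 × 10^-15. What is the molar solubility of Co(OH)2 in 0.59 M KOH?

Co(OH)2(s) ⇌ Co^2+ + 2 OH^-
Ksp = [Co^2+][OH^-]^2
Let s = moles of Co(OH)2 that dissolve per litre. [Co^2+] = s, [OH^-] = 0.59 + 2s ≈ 0.59 (common-ion effect: OH^- is already 0.59 M).
Ksp ≈ s × (0.59)^2
s = 7.8 × 10^-15 M
Check: 2s = 1.6 x 10^-14 ≪ 0.59, so the approximation is valid.

s ≈ 7.8 × 10^-15 M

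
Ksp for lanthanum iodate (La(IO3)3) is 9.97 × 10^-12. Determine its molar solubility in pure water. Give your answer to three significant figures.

La(IO3)3(s) ⇌ La^3+ + 3 IO3^-
Ksp = [La^3+][IO3^-]^3
For each mole of La(IO3)3 that dissolves: [La^3+] = s, [IO3^-] = 3s.
So Ksp = s × (3s)^3 = 27s^4
s = (9.97 × 10^-12 / 27)^(1/4) = 7.80 × 10^-4 M

s ≈ 7.80 × 10^-4 M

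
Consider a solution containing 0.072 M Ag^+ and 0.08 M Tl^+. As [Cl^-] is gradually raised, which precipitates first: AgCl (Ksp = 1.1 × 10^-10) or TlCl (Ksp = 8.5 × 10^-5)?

AgCl

Each salt begins to precipitate when Q = Ksp, i.e. when [Cl^-] reaches its threshold.
For AgCl: 1.1 × 10^-10 = 0.072 × [Cl^-]  ⇒  [Cl^-] = 1.5 x 10^-9 M.
For TlCl: 8.5 × 10^-5 = 0.08 × [Cl^-]  ⇒  [Cl^-] = 1.1 × 10^-3 M.
The salt with the lower threshold [Cl^-] precipitates first: AgCl.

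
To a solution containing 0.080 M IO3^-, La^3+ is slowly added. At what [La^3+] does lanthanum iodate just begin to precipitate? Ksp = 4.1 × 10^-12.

[La^3+] ≈ 8.0e-9 M

La(IO3)3(s) ⇌ La^3+ + 3 IO3^-
Ksp = [La^3+][IO3^-]^3
Precipitation begins when Q = Ksp. With [IO3^-] = 0.080 M:
4.1 × 10^-12 = (0.080)^3 × [La^3+]
[La^3+] = (4.1 × 10^-12 / 5.12 × 10^-4) = 8.0 x 10^-9 M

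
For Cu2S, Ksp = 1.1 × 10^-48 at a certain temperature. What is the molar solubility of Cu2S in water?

6.5 × 10^-17 M

Cu2S(s) ⇌ 2 Cu^+ + S^2-
Ksp = [Cu^+]^2[S^2-]
With molar solubility s: [Cu^+] = 2s, [S^2-] = s.
So Ksp = (2s)^2 × s = 4s^3
s^3 = 1.1 × 10^-48 / 4, so s = 6.5 × 10^-17 M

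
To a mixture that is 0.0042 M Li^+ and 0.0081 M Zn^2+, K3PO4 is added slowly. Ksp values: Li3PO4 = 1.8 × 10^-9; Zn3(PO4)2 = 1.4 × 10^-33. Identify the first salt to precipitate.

Each salt begins to precipitate when Q = Ksp, i.e. when [PO4^3-] reaches its threshold.
For Li3PO4: 1.8 × 10^-9 = (0.0042)^3 × [PO4^3-]  ⇒  [PO4^3-] = 2.4 × 10^-2 M.
For Zn3(PO4)2: 1.4 × 10^-33 = (0.0081)^3 × [PO4^3-]^2  ⇒  [PO4^3-] = 5.1 × 10^-14 M.
The salt with the lower threshold [PO4^3-] precipitates first: Zn3(PO4)2.

Zn3(PO4)2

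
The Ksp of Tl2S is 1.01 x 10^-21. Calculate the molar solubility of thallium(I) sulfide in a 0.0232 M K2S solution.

s ≈ 1.04e-10 M

Tl2S(s) ⇌ 2 Tl^+ + S^2-
Ksp = [Tl^+]^2[S^2-]
Let s be the molar solubility in this solution. [Tl^+] = 2s, [S^2-] = 0.0232 + s ≈ 0.0232 (Ksp is small, so little additional dissolves).
Ksp ≈ (2s)^2 × 0.0232
s = 1.04 x 10^-10 M
Check: s = 1.0 x 10^-10 ≪ 0.0232, so the approximation is valid.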